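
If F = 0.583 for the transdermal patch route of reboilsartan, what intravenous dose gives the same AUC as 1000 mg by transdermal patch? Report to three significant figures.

Systemic exposure from an extravascular dose = F × D_ev, so the equivalent IV dose is F × D_ev.
D_iv = F × D_ev = 0.583 × 1000 = 583 mg

D_iv = 583 mg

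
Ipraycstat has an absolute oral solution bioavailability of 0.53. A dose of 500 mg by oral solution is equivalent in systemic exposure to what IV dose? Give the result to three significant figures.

Systemic exposure from an extravascular dose = F × D_ev, so the equivalent IV dose is F × D_ev.
D_iv = F × D_ev = 0.53 × 500 = 265 mg

D_iv = 265 mg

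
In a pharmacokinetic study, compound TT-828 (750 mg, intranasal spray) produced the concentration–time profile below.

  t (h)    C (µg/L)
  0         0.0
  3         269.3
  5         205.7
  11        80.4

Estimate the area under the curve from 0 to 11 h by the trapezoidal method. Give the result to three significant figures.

AUC = 1740 µg/L·h

Trapezoidal AUC_0→11:
  [0→3]: (0.0+269.3)/2 × 3 = 403.95
  [3→5]: (269.3+205.7)/2 × 2 = 475.0
  [5→11]: (205.7+80.4)/2 × 6 = 858.3
  Sum = 1737.25 µg/L·h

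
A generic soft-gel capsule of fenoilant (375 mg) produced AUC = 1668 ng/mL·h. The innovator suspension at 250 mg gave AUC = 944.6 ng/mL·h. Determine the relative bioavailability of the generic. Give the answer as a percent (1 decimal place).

F_rel = 117.7%

F_rel = (AUC_test/D_test) / (AUC_ref/D_ref)
      = (1668/375) / (944.6/250)
      = 4.448 / 3.7784 = 1.1772 = 117.72%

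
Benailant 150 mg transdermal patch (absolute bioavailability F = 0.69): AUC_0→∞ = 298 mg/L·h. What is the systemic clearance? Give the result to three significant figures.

CL = 0.347 L/h

CL = F × Dose / AUC_0→∞
   = 0.69 × 150 / 298 = 0.347315 L/h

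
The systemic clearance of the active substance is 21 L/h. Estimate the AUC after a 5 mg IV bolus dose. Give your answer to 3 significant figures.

AUC_0→∞ = Dose_iv / CL
        = 5 / 21 = 0.238095 mg/L·h

AUC = 0.238 mg/L·h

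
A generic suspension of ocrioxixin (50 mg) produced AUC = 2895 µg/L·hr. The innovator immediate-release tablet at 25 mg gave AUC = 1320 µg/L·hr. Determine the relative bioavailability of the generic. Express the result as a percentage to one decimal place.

F_rel = 109.7%

F_rel = (AUC_test/D_test) / (AUC_ref/D_ref)
      = (2895/50) / (1320/25)
      = 57.9 / 52.8 = 1.0966 = 109.66%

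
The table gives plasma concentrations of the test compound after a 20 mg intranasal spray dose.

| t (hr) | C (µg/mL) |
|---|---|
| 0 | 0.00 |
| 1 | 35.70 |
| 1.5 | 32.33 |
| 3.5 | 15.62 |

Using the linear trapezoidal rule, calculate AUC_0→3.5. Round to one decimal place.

Trapezoidal AUC_0→3.5:
  [0→1]: (0.00+35.70)/2 × 1 = 17.85
  [1→1.5]: (35.70+32.33)/2 × 0.5 = 17.0075
  [1.5→3.5]: (32.33+15.62)/2 × 2 = 47.95
  Sum = 82.8075 µg/mL·hr

AUC = 82.8 µg/mL·hr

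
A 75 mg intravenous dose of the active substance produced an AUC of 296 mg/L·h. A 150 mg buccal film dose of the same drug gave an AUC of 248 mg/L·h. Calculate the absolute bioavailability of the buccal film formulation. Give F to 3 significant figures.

F = (AUC_ev / D_ev) / (AUC_iv / D_iv)
  = (248/150) / (296/75)
  = 1.65333 / 3.94667 = 0.4189

F = 0.419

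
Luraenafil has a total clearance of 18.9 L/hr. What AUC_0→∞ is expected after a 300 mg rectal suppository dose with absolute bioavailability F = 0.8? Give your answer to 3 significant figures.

AUC = 12.7 mg/L·hr

AUC_0→∞ = F × Dose / CL
        = 0.8 × 300 / 18.9 = 12.6984 mg/L·hr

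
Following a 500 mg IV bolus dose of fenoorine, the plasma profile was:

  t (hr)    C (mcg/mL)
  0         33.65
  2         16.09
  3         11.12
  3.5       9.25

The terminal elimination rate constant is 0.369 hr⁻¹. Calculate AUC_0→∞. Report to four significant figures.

Trapezoidal AUC_0→3.5:
  [0→2]: (33.65+16.09)/2 × 2 = 49.74
  [2→3]: (16.09+11.12)/2 × 1 = 13.605
  [3→3.5]: (11.12+9.25)/2 × 0.5 = 5.0925
  Sum = 68.4375 mcg/mL·hr
Extrapolated tail: C_last / k_e = 9.25 / 0.369 = 25.068
AUC_0→∞ = 68.4375 + 25.068 = 93.5055 mcg/mL·hr

AUC = 93.51 mcg/mL·hr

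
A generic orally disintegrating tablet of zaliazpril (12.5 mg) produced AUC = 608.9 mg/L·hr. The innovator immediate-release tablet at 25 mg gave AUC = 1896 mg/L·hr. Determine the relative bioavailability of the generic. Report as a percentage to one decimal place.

F_rel = (AUC_test/D_test) / (AUC_ref/D_ref)
      = (608.9/12.5) / (1896/25)
      = 48.712 / 75.84 = 0.6423 = 64.23%

F_rel = 64.2%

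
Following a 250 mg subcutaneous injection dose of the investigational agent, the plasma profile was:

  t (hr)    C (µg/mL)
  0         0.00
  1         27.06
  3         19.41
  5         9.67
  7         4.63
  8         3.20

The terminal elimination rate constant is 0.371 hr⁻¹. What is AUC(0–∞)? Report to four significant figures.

AUC = 115.9 µg/mL·hr

Trapezoidal AUC_0→8:
  [0→1]: (0.00+27.06)/2 × 1 = 13.53
  [1→3]: (27.06+19.41)/2 × 2 = 46.47
  [3→5]: (19.41+9.67)/2 × 2 = 29.08
  [5→7]: (9.67+4.63)/2 × 2 = 14.3
  [7→8]: (4.63+3.20)/2 × 1 = 3.915
  Sum = 107.295 µg/mL·hr
Extrapolated tail: C_last / k_e = 3.20 / 0.371 = 8.625
AUC_0→∞ = 107.295 + 8.625 = 115.92 µg/mL·hr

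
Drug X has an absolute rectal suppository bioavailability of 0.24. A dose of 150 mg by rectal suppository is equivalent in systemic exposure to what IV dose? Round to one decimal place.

Systemic exposure from an extravascular dose = F × D_ev, so the equivalent IV dose is F × D_ev.
D_iv = F × D_ev = 0.24 × 150 = 36 mg

D_iv = 36.0 mg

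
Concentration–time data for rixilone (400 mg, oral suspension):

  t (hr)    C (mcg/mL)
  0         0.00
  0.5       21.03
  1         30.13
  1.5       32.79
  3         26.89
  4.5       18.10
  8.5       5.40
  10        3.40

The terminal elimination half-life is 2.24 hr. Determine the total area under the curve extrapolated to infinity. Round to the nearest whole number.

AUC = 177 mcg/mL·hr

Trapezoidal AUC_0→10:
  [0→0.5]: (0.00+21.03)/2 × 0.5 = 5.2575
  [0.5→1]: (21.03+30.13)/2 × 0.5 = 12.79
  [1→1.5]: (30.13+32.79)/2 × 0.5 = 15.73
  [1.5→3]: (32.79+26.89)/2 × 1.5 = 44.76
  [3→4.5]: (26.89+18.10)/2 × 1.5 = 33.7425
  [4.5→8.5]: (18.10+5.40)/2 × 4 = 47.0
  [8.5→10]: (5.40+3.40)/2 × 1.5 = 6.6
  Sum = 165.88 mcg/mL·hr
k_e = ln2 / t½ = 0.693147 / 2.24 = 0.3094 hr^-1
Extrapolated tail: C_last / k_e = 3.40 / 0.3094 = 10.989
AUC_0→∞ = 165.88 + 10.989 = 176.869 mcg/mL·hr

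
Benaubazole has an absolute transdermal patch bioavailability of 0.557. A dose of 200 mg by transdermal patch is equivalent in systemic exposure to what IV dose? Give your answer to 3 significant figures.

Systemic exposure from an extravascular dose = F × D_ev, so the equivalent IV dose is F × D_ev.
D_iv = F × D_ev = 0.557 × 200 = 111.4 mg

D_iv = 111 mg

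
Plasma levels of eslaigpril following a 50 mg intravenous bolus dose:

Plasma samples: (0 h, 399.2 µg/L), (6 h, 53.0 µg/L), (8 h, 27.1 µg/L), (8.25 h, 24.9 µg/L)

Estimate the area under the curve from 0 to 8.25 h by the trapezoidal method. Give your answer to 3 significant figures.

Trapezoidal AUC_0→8.25:
  [0→6]: (399.2+53.0)/2 × 6 = 1356.6
  [6→8]: (53.0+27.1)/2 × 2 = 80.1
  [8→8.25]: (27.1+24.9)/2 × 0.25 = 6.5
  Sum = 1443.2 µg/L·h

AUC = 1440 µg/L·h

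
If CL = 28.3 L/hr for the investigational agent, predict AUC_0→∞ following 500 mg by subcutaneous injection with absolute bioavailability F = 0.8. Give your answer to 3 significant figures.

AUC_0→∞ = F × Dose / CL
        = 0.8 × 500 / 28.3 = 14.1343 mg/L·hr

AUC = 14.1 mg/L·hr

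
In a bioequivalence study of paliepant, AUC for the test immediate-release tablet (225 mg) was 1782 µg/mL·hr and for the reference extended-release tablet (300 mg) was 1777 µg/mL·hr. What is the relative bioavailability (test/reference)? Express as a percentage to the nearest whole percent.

F_rel = (AUC_test/D_test) / (AUC_ref/D_ref)
      = (1782/225) / (1777/300)
      = 7.92 / 5.92333 = 1.3371 = 133.71%

F_rel = 134%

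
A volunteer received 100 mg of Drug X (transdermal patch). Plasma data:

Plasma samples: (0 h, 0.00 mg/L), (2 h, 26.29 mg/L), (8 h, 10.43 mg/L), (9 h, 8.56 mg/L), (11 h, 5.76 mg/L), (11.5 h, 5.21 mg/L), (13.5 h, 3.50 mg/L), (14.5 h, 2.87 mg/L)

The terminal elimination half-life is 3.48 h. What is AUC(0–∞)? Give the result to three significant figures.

AUC = 189 mg/L·h

Trapezoidal AUC_0→14.5:
  [0→2]: (0.00+26.29)/2 × 2 = 26.29
  [2→8]: (26.29+10.43)/2 × 6 = 110.16
  [8→9]: (10.43+8.56)/2 × 1 = 9.495
  [9→11]: (8.56+5.76)/2 × 2 = 14.32
  [11→11.5]: (5.76+5.21)/2 × 0.5 = 2.7425
  [11.5→13.5]: (5.21+3.50)/2 × 2 = 8.71
  [13.5→14.5]: (3.50+2.87)/2 × 1 = 3.185
  Sum = 174.9025 mg/L·h
k_e = ln2 / t½ = 0.693147 / 3.48 = 0.1992 h^-1
Extrapolated tail: C_last / k_e = 2.87 / 0.1992 = 14.408
AUC_0→∞ = 174.9025 + 14.408 = 189.3105 mg/L·h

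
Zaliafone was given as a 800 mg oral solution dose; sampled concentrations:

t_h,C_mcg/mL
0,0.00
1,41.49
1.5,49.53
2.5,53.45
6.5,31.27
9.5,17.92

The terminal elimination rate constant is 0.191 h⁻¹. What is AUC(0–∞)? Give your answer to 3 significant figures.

Trapezoidal AUC_0→9.5:
  [0→1]: (0.00+41.49)/2 × 1 = 20.745
  [1→1.5]: (41.49+49.53)/2 × 0.5 = 22.755
  [1.5→2.5]: (49.53+53.45)/2 × 1 = 51.49
  [2.5→6.5]: (53.45+31.27)/2 × 4 = 169.44
  [6.5→9.5]: (31.27+17.92)/2 × 3 = 73.785
  Sum = 338.215 mcg/mL·h
Extrapolated tail: C_last / k_e = 17.92 / 0.191 = 93.822
AUC_0→∞ = 338.215 + 93.822 = 432.037 mcg/mL·h

AUC = 432 mcg/mL·h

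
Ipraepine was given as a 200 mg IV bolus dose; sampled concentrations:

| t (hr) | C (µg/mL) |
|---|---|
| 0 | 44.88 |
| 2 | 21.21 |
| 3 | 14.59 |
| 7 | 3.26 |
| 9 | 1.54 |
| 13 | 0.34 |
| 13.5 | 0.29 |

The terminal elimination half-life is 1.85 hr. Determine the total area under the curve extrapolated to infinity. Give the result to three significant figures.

Trapezoidal AUC_0→13.5:
  [0→2]: (44.88+21.21)/2 × 2 = 66.09
  [2→3]: (21.21+14.59)/2 × 1 = 17.9
  [3→7]: (14.59+3.26)/2 × 4 = 35.7
  [7→9]: (3.26+1.54)/2 × 2 = 4.8
  [9→13]: (1.54+0.34)/2 × 4 = 3.76
  [13→13.5]: (0.34+0.29)/2 × 0.5 = 0.1575
  Sum = 128.4075 µg/mL·hr
k_e = ln2 / t½ = 0.693147 / 1.85 = 0.3747 hr^-1
Extrapolated tail: C_last / k_e = 0.29 / 0.3747 = 0.774
AUC_0→∞ = 128.4075 + 0.774 = 129.1815 µg/mL·hr

AUC = 129 µg/mL·hr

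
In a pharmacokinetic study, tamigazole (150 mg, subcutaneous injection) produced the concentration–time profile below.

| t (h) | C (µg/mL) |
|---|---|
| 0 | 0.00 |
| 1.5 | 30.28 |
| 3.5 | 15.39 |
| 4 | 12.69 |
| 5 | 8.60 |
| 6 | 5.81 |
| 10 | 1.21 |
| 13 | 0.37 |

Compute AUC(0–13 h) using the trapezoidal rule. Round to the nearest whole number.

AUC = 110 µg/mL·h

Trapezoidal AUC_0→13:
  [0→1.5]: (0.00+30.28)/2 × 1.5 = 22.71
  [1.5→3.5]: (30.28+15.39)/2 × 2 = 45.67
  [3.5→4]: (15.39+12.69)/2 × 0.5 = 7.02
  [4→5]: (12.69+8.60)/2 × 1 = 10.645
  [5→6]: (8.60+5.81)/2 × 1 = 7.205
  [6→10]: (5.81+1.21)/2 × 4 = 14.04
  [10→13]: (1.21+0.37)/2 × 3 = 2.37
  Sum = 109.66 µg/mL·h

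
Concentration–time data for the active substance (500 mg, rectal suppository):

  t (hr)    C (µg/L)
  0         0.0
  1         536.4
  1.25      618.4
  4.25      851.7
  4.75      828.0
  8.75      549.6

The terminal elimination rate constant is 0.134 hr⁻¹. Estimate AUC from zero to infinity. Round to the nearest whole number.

Trapezoidal AUC_0→8.75:
  [0→1]: (0.0+536.4)/2 × 1 = 268.2
  [1→1.25]: (536.4+618.4)/2 × 0.25 = 144.35
  [1.25→4.25]: (618.4+851.7)/2 × 3 = 2205.15
  [4.25→4.75]: (851.7+828.0)/2 × 0.5 = 419.925
  [4.75→8.75]: (828.0+549.6)/2 × 4 = 2755.2
  Sum = 5792.825 µg/L·hr
Extrapolated tail: C_last / k_e = 549.6 / 0.134 = 4101.493
AUC_0→∞ = 5792.825 + 4101.493 = 9894.318 µg/L·hr

AUC = 9894 µg/L·hr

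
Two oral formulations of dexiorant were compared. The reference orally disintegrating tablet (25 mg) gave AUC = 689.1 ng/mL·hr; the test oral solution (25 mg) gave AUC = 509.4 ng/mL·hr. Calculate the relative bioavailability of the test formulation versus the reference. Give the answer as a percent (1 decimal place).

F_rel = 73.9%

F_rel = (AUC_test/D_test) / (AUC_ref/D_ref)
      = (509.4/25) / (689.1/25)
      = 20.376 / 27.564 = 0.7392 = 73.92%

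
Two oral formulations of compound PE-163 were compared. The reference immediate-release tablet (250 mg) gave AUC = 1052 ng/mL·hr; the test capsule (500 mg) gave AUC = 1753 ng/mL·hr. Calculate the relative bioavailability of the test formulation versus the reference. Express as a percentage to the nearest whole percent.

F_rel = 83%

F_rel = (AUC_test/D_test) / (AUC_ref/D_ref)
      = (1753/500) / (1052/250)
      = 3.506 / 4.208 = 0.8332 = 83.32%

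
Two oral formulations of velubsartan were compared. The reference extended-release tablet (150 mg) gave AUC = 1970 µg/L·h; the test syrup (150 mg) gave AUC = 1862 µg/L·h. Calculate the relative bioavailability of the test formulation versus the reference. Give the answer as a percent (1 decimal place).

F_rel = 94.5%

F_rel = (AUC_test/D_test) / (AUC_ref/D_ref)
      = (1862/150) / (1970/150)
      = 12.4133 / 13.1333 = 0.9452 = 94.52%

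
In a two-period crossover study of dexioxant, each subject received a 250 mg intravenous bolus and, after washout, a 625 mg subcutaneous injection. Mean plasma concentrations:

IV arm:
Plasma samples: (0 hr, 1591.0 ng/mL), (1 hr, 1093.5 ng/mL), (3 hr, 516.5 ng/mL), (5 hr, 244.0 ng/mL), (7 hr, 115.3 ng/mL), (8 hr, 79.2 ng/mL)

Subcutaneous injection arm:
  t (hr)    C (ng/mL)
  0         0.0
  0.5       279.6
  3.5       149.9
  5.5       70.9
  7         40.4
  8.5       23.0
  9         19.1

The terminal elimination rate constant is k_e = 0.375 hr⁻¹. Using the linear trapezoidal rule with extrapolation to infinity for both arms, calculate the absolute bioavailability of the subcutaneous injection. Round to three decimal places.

Trapezoidal AUC_0→8 (IV):
  [0→1]: (1591.0+1093.5)/2 × 1 = 1342.25
  [1→3]: (1093.5+516.5)/2 × 2 = 1610.0
  [3→5]: (516.5+244.0)/2 × 2 = 760.5
  [5→7]: (244.0+115.3)/2 × 2 = 359.3
  [7→8]: (115.3+79.2)/2 × 1 = 97.25
  Sum = 4169.3 ng/mL·hr
IV tail: 79.2/0.375 = 211.200; AUC_iv,0→∞ = 4169.3 + 211.200 = 4380.5 ng/mL·hr
Trapezoidal AUC_0→9 (subcutaneous injection):
  [0→0.5]: (0.0+279.6)/2 × 0.5 = 69.9
  [0.5→3.5]: (279.6+149.9)/2 × 3 = 644.25
  [3.5→5.5]: (149.9+70.9)/2 × 2 = 220.8
  [5.5→7]: (70.9+40.4)/2 × 1.5 = 83.475
  [7→8.5]: (40.4+23.0)/2 × 1.5 = 47.55
  [8.5→9]: (23.0+19.1)/2 × 0.5 = 10.525
  Sum = 1076.5 ng/mL·hr
subcutaneous injection tail: 19.1/0.375 = 50.933; AUC_ev,0→∞ = 1076.5 + 50.933 = 1127.433 ng/mL·hr
F = (AUC_ev/D_ev)/(AUC_iv/D_iv) = (1127.433/625)/(4380.5/250) = 1.8038928/17.522 = 0.1030

F = 0.103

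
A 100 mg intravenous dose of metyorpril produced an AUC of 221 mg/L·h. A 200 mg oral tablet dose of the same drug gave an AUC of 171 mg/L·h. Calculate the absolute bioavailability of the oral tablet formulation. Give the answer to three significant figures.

F = 0.387

F = (AUC_ev / D_ev) / (AUC_iv / D_iv)
  = (171/200) / (221/100)
  = 0.855 / 2.21 = 0.3869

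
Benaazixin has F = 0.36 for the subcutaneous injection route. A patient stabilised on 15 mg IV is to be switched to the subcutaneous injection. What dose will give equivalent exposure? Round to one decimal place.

D_subcutaneous = 41.7 mg

For equal systemic exposure: F × D_ev = D_iv
D_ev = D_iv / F = 15 / 0.36 = 41.6667 mg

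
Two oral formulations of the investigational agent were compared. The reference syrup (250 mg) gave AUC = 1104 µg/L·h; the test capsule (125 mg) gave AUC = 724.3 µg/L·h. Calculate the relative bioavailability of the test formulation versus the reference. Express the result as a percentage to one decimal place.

F_rel = 131.2%

F_rel = (AUC_test/D_test) / (AUC_ref/D_ref)
      = (724.3/125) / (1104/250)
      = 5.7944 / 4.416 = 1.3121 = 131.21%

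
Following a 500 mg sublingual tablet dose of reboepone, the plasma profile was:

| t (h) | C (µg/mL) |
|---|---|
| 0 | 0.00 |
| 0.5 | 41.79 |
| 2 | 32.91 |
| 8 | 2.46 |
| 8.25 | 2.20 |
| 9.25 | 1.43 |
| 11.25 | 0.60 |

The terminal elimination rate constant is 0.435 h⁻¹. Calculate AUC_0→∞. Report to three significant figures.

AUC = 178 µg/mL·h

Trapezoidal AUC_0→11.25:
  [0→0.5]: (0.00+41.79)/2 × 0.5 = 10.4475
  [0.5→2]: (41.79+32.91)/2 × 1.5 = 56.025
  [2→8]: (32.91+2.46)/2 × 6 = 106.11
  [8→8.25]: (2.46+2.20)/2 × 0.25 = 0.5825
  [8.25→9.25]: (2.20+1.43)/2 × 1 = 1.815
  [9.25→11.25]: (1.43+0.60)/2 × 2 = 2.03
  Sum = 177.01 µg/mL·h
Extrapolated tail: C_last / k_e = 0.60 / 0.435 = 1.379
AUC_0→∞ = 177.01 + 1.379 = 178.389 µg/mL·h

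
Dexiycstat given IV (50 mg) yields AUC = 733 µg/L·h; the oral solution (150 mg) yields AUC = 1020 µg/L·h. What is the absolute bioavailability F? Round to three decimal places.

F = (AUC_ev / D_ev) / (AUC_iv / D_iv)
  = (1020/150) / (733/50)
  = 6.8 / 14.66 = 0.4638

F = 0.464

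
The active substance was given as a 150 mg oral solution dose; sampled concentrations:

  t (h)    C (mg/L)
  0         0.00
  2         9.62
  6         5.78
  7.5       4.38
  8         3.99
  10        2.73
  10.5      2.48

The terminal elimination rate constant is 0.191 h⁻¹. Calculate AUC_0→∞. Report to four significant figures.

Trapezoidal AUC_0→10.5:
  [0→2]: (0.00+9.62)/2 × 2 = 9.62
  [2→6]: (9.62+5.78)/2 × 4 = 30.8
  [6→7.5]: (5.78+4.38)/2 × 1.5 = 7.62
  [7.5→8]: (4.38+3.99)/2 × 0.5 = 2.0925
  [8→10]: (3.99+2.73)/2 × 2 = 6.72
  [10→10.5]: (2.73+2.48)/2 × 0.5 = 1.3025
  Sum = 58.155 mg/L·h
Extrapolated tail: C_last / k_e = 2.48 / 0.191 = 12.984
AUC_0→∞ = 58.155 + 12.984 = 71.139 mg/L·h

AUC = 71.14 mg/L·h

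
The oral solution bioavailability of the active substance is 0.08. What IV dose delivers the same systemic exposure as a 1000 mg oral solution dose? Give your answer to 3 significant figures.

D_iv = 80.0 mg

Systemic exposure from an extravascular dose = F × D_ev, so the equivalent IV dose is F × D_ev.
D_iv = F × D_ev = 0.08 × 1000 = 80 mg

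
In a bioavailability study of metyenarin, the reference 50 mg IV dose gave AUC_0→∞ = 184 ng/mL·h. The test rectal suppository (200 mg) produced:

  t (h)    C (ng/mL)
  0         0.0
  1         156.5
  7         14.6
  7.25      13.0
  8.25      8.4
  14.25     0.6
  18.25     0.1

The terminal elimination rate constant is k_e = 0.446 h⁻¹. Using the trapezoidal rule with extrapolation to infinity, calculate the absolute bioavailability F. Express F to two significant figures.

Trapezoidal AUC_0→18.25 (rectal suppository):
  [0→1]: (0.0+156.5)/2 × 1 = 78.25
  [1→7]: (156.5+14.6)/2 × 6 = 513.3
  [7→7.25]: (14.6+13.0)/2 × 0.25 = 3.45
  [7.25→8.25]: (13.0+8.4)/2 × 1 = 10.7
  [8.25→14.25]: (8.4+0.6)/2 × 6 = 27.0
  [14.25→18.25]: (0.6+0.1)/2 × 4 = 1.4
  Sum = 634.1 ng/mL·h
Tail: C_last/k_e = 0.1/0.446 = 0.224
AUC_0→∞ (rectal suppository) = 634.1 + 0.224 = 634.324 ng/mL·h
F = (AUC_ev/D_ev)/(AUC_iv/D_iv) = (634.324/200)/(184/50) = 3.17162/3.68 = 0.8619

F = 0.86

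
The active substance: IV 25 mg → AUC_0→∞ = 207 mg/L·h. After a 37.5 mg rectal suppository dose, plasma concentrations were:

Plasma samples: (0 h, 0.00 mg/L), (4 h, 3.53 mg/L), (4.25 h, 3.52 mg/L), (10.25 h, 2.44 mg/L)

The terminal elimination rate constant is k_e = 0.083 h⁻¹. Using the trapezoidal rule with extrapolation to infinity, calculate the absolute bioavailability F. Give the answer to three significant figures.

F = 0.178

Trapezoidal AUC_0→10.25 (rectal suppository):
  [0→4]: (0.00+3.53)/2 × 4 = 7.06
  [4→4.25]: (3.53+3.52)/2 × 0.25 = 0.88125
  [4.25→10.25]: (3.52+2.44)/2 × 6 = 17.88
  Sum = 25.82125 mg/L·h
Tail: C_last/k_e = 2.44/0.083 = 29.398
AUC_0→∞ (rectal suppository) = 25.82125 + 29.398 = 55.21925 mg/L·h
F = (AUC_ev/D_ev)/(AUC_iv/D_iv) = (55.21925/37.5)/(207/25) = 1.47251/8.28 = 0.1778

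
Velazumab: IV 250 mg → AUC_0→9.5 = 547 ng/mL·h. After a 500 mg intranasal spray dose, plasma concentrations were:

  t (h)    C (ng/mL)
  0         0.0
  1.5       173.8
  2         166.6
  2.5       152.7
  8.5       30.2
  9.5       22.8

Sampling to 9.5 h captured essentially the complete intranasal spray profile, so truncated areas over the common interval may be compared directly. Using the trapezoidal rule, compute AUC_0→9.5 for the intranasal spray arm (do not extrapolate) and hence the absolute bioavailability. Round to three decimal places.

F = 0.796

Trapezoidal AUC_0→9.5 (intranasal spray):
  [0→1.5]: (0.0+173.8)/2 × 1.5 = 130.35
  [1.5→2]: (173.8+166.6)/2 × 0.5 = 85.1
  [2→2.5]: (166.6+152.7)/2 × 0.5 = 79.825
  [2.5→8.5]: (152.7+30.2)/2 × 6 = 548.7
  [8.5→9.5]: (30.2+22.8)/2 × 1 = 26.5
  Sum = 870.475 ng/mL·h
F = (AUC_ev/D_ev)/(AUC_iv/D_iv) = (870.475/500)/(547/250) = 1.74095/2.188 = 0.7957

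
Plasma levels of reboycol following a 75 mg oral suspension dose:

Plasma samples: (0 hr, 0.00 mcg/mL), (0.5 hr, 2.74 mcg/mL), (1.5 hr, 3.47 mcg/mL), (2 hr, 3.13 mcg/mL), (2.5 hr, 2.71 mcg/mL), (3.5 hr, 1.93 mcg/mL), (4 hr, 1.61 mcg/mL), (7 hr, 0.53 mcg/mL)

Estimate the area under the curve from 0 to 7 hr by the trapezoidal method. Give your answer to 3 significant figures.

Trapezoidal AUC_0→7:
  [0→0.5]: (0.00+2.74)/2 × 0.5 = 0.685
  [0.5→1.5]: (2.74+3.47)/2 × 1 = 3.105
  [1.5→2]: (3.47+3.13)/2 × 0.5 = 1.65
  [2→2.5]: (3.13+2.71)/2 × 0.5 = 1.46
  [2.5→3.5]: (2.71+1.93)/2 × 1 = 2.32
  [3.5→4]: (1.93+1.61)/2 × 0.5 = 0.885
  [4→7]: (1.61+0.53)/2 × 3 = 3.21
  Sum = 13.315 mcg/mL·hr

AUC = 13.3 mcg/mL·hr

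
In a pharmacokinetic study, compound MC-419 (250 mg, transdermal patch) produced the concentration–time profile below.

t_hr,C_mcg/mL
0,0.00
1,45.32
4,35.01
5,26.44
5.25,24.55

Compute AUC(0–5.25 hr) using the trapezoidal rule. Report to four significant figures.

Trapezoidal AUC_0→5.25:
  [0→1]: (0.00+45.32)/2 × 1 = 22.66
  [1→4]: (45.32+35.01)/2 × 3 = 120.495
  [4→5]: (35.01+26.44)/2 × 1 = 30.725
  [5→5.25]: (26.44+24.55)/2 × 0.25 = 6.37375
  Sum = 180.25375 mcg/mL·hr

AUC = 180.3 mcg/mL·hr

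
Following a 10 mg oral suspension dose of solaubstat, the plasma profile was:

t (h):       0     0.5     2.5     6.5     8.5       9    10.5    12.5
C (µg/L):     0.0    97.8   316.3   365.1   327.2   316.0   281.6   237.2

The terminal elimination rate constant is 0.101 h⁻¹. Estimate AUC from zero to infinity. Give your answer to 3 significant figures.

Trapezoidal AUC_0→12.5:
  [0→0.5]: (0.0+97.8)/2 × 0.5 = 24.45
  [0.5→2.5]: (97.8+316.3)/2 × 2 = 414.1
  [2.5→6.5]: (316.3+365.1)/2 × 4 = 1362.8
  [6.5→8.5]: (365.1+327.2)/2 × 2 = 692.3
  [8.5→9]: (327.2+316.0)/2 × 0.5 = 160.8
  [9→10.5]: (316.0+281.6)/2 × 1.5 = 448.2
  [10.5→12.5]: (281.6+237.2)/2 × 2 = 518.8
  Sum = 3621.45 µg/L·h
Extrapolated tail: C_last / k_e = 237.2 / 0.101 = 2348.515
AUC_0→∞ = 3621.45 + 2348.515 = 5969.965 µg/L·h

AUC = 5970 µg/L·h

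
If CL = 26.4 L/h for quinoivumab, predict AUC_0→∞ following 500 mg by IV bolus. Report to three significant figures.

AUC_0→∞ = Dose_iv / CL
        = 500 / 26.4 = 18.9394 mg/L·h

AUC = 18.9 mg/L·h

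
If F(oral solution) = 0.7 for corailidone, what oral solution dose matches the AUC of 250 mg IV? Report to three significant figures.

For equal systemic exposure: F × D_ev = D_iv
D_ev = D_iv / F = 250 / 0.7 = 357.143 mg

D_oral = 357 mg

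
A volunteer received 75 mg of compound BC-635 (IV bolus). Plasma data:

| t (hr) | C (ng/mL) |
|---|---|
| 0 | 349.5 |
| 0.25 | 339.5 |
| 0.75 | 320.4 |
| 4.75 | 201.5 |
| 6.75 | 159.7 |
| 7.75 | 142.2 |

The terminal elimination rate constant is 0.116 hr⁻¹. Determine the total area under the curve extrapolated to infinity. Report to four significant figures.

Trapezoidal AUC_0→7.75:
  [0→0.25]: (349.5+339.5)/2 × 0.25 = 86.125
  [0.25→0.75]: (339.5+320.4)/2 × 0.5 = 164.975
  [0.75→4.75]: (320.4+201.5)/2 × 4 = 1043.8
  [4.75→6.75]: (201.5+159.7)/2 × 2 = 361.2
  [6.75→7.75]: (159.7+142.2)/2 × 1 = 150.95
  Sum = 1807.05 ng/mL·hr
Extrapolated tail: C_last / k_e = 142.2 / 0.116 = 1225.862
AUC_0→∞ = 1807.05 + 1225.862 = 3032.912 ng/mL·hr

AUC = 3033 ng/mL·hr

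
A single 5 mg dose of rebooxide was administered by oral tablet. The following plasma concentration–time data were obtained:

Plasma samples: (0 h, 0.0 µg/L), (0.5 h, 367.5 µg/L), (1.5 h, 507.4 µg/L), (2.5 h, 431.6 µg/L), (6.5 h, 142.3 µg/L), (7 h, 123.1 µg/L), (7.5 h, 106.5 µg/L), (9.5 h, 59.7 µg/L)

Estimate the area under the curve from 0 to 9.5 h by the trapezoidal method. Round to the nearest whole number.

AUC = 2437 µg/L·h

Trapezoidal AUC_0→9.5:
  [0→0.5]: (0.0+367.5)/2 × 0.5 = 91.875
  [0.5→1.5]: (367.5+507.4)/2 × 1 = 437.45
  [1.5→2.5]: (507.4+431.6)/2 × 1 = 469.5
  [2.5→6.5]: (431.6+142.3)/2 × 4 = 1147.8
  [6.5→7]: (142.3+123.1)/2 × 0.5 = 66.35
  [7→7.5]: (123.1+106.5)/2 × 0.5 = 57.4
  [7.5→9.5]: (106.5+59.7)/2 × 2 = 166.2
  Sum = 2436.575 µg/L·h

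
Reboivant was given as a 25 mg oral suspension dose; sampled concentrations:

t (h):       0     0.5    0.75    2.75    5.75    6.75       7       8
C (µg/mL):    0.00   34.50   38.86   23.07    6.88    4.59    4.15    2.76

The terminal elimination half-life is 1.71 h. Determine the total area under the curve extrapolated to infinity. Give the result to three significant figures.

Trapezoidal AUC_0→8:
  [0→0.5]: (0.00+34.50)/2 × 0.5 = 8.625
  [0.5→0.75]: (34.50+38.86)/2 × 0.25 = 9.17
  [0.75→2.75]: (38.86+23.07)/2 × 2 = 61.93
  [2.75→5.75]: (23.07+6.88)/2 × 3 = 44.925
  [5.75→6.75]: (6.88+4.59)/2 × 1 = 5.735
  [6.75→7]: (4.59+4.15)/2 × 0.25 = 1.0925
  [7→8]: (4.15+2.76)/2 × 1 = 3.455
  Sum = 134.9325 µg/mL·h
k_e = ln2 / t½ = 0.693147 / 1.71 = 0.4053 h^-1
Extrapolated tail: C_last / k_e = 2.76 / 0.4053 = 6.810
AUC_0→∞ = 134.9325 + 6.810 = 141.7425 µg/mL·h

AUC = 142 µg/mL·h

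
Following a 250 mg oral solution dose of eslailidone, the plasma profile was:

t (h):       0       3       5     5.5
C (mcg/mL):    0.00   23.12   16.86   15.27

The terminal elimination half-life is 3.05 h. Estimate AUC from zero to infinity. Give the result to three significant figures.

AUC = 150 mcg/mL·h

Trapezoidal AUC_0→5.5:
  [0→3]: (0.00+23.12)/2 × 3 = 34.68
  [3→5]: (23.12+16.86)/2 × 2 = 39.98
  [5→5.5]: (16.86+15.27)/2 × 0.5 = 8.0325
  Sum = 82.6925 mcg/mL·h
k_e = ln2 / t½ = 0.693147 / 3.05 = 0.2273 h^-1
Extrapolated tail: C_last / k_e = 15.27 / 0.2273 = 67.180
AUC_0→∞ = 82.6925 + 67.180 = 149.8725 mcg/mL·h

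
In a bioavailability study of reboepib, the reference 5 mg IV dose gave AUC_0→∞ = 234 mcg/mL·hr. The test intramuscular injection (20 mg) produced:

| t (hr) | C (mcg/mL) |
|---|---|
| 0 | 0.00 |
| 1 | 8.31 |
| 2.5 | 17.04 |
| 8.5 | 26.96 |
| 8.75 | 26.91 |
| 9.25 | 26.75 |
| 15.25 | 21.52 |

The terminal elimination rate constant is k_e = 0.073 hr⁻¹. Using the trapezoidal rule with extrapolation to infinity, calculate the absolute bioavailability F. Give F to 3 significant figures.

Trapezoidal AUC_0→15.25 (intramuscular injection):
  [0→1]: (0.00+8.31)/2 × 1 = 4.155
  [1→2.5]: (8.31+17.04)/2 × 1.5 = 19.0125
  [2.5→8.5]: (17.04+26.96)/2 × 6 = 132.0
  [8.5→8.75]: (26.96+26.91)/2 × 0.25 = 6.73375
  [8.75→9.25]: (26.91+26.75)/2 × 0.5 = 13.415
  [9.25→15.25]: (26.75+21.52)/2 × 6 = 144.81
  Sum = 320.12625 mcg/mL·hr
Tail: C_last/k_e = 21.52/0.073 = 294.795
AUC_0→∞ (intramuscular injection) = 320.12625 + 294.795 = 614.92125 mcg/mL·hr
F = (AUC_ev/D_ev)/(AUC_iv/D_iv) = (614.92125/20)/(234/5) = 30.7461/46.8 = 0.6570

F = 0.657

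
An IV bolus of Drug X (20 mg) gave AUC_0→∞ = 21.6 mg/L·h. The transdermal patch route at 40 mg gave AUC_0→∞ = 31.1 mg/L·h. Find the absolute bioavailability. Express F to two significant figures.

F = (AUC_ev / D_ev) / (AUC_iv / D_iv)
  = (31.1/40) / (21.6/20)
  = 0.7775 / 1.08 = 0.7199

F = 0.72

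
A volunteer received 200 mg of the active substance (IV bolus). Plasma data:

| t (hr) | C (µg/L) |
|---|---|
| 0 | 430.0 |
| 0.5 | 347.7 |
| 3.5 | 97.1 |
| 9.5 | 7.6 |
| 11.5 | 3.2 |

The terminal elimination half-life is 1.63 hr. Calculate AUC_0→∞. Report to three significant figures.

AUC = 1190 µg/L·hr

Trapezoidal AUC_0→11.5:
  [0→0.5]: (430.0+347.7)/2 × 0.5 = 194.425
  [0.5→3.5]: (347.7+97.1)/2 × 3 = 667.2
  [3.5→9.5]: (97.1+7.6)/2 × 6 = 314.1
  [9.5→11.5]: (7.6+3.2)/2 × 2 = 10.8
  Sum = 1186.525 µg/L·hr
k_e = ln2 / t½ = 0.693147 / 1.63 = 0.4252 hr^-1
Extrapolated tail: C_last / k_e = 3.2 / 0.4252 = 7.526
AUC_0→∞ = 1186.525 + 7.526 = 1194.051 µg/L·hr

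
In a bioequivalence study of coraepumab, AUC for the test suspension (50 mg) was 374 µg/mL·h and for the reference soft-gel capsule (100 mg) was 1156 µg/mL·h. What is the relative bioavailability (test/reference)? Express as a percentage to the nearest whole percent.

F_rel = 65%

F_rel = (AUC_test/D_test) / (AUC_ref/D_ref)
      = (374/50) / (1156/100)
      = 7.48 / 11.56 = 0.6471 = 64.71%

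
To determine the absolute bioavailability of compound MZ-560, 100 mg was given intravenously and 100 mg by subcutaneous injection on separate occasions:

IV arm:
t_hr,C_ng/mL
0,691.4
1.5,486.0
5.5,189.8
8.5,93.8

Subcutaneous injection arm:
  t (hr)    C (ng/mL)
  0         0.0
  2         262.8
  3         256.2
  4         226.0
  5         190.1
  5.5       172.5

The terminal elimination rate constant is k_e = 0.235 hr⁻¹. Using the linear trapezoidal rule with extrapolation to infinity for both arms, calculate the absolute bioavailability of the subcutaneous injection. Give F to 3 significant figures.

F = 0.587

Trapezoidal AUC_0→8.5 (IV):
  [0→1.5]: (691.4+486.0)/2 × 1.5 = 883.05
  [1.5→5.5]: (486.0+189.8)/2 × 4 = 1351.6
  [5.5→8.5]: (189.8+93.8)/2 × 3 = 425.4
  Sum = 2660.05 ng/mL·hr
IV tail: 93.8/0.235 = 399.149; AUC_iv,0→∞ = 2660.05 + 399.149 = 3059.199 ng/mL·hr
Trapezoidal AUC_0→5.5 (subcutaneous injection):
  [0→2]: (0.0+262.8)/2 × 2 = 262.8
  [2→3]: (262.8+256.2)/2 × 1 = 259.5
  [3→4]: (256.2+226.0)/2 × 1 = 241.1
  [4→5]: (226.0+190.1)/2 × 1 = 208.05
  [5→5.5]: (190.1+172.5)/2 × 0.5 = 90.65
  Sum = 1062.1 ng/mL·hr
subcutaneous injection tail: 172.5/0.235 = 734.043; AUC_ev,0→∞ = 1062.1 + 734.043 = 1796.143 ng/mL·hr
F = (AUC_ev/D_ev)/(AUC_iv/D_iv) = (1796.143/100)/(3059.199/100) = 17.96143/30.59199 = 0.5871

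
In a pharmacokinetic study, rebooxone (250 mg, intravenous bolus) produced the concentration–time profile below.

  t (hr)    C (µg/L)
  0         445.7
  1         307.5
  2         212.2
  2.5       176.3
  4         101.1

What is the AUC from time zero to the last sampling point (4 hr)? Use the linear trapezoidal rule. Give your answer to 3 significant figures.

AUC = 942 µg/L·hr

Trapezoidal AUC_0→4:
  [0→1]: (445.7+307.5)/2 × 1 = 376.6
  [1→2]: (307.5+212.2)/2 × 1 = 259.85
  [2→2.5]: (212.2+176.3)/2 × 0.5 = 97.125
  [2.5→4]: (176.3+101.1)/2 × 1.5 = 208.05
  Sum = 941.625 µg/L·hr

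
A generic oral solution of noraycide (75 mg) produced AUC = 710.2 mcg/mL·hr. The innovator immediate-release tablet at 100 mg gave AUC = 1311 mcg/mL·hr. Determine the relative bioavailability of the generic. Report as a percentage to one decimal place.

F_rel = 72.2%

F_rel = (AUC_test/D_test) / (AUC_ref/D_ref)
      = (710.2/75) / (1311/100)
      = 9.46933 / 13.11 = 0.7223 = 72.23%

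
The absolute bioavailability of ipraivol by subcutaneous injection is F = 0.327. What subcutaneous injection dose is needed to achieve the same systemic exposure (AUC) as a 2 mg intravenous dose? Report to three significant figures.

For equal systemic exposure: F × D_ev = D_iv
D_ev = D_iv / F = 2 / 0.327 = 6.11621 mg

D_subcutaneous = 6.12 mg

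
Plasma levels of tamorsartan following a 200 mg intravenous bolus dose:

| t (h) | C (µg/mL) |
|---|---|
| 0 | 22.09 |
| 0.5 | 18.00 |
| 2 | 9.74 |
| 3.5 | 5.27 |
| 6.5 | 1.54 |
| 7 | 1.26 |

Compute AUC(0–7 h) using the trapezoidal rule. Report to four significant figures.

Trapezoidal AUC_0→7:
  [0→0.5]: (22.09+18.00)/2 × 0.5 = 10.0225
  [0.5→2]: (18.00+9.74)/2 × 1.5 = 20.805
  [2→3.5]: (9.74+5.27)/2 × 1.5 = 11.2575
  [3.5→6.5]: (5.27+1.54)/2 × 3 = 10.215
  [6.5→7]: (1.54+1.26)/2 × 0.5 = 0.7
  Sum = 53.0 µg/mL·h

AUC = 53.00 µg/mL·h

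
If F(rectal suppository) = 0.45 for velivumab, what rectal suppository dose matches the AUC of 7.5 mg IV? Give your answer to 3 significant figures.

For equal systemic exposure: F × D_ev = D_iv
D_ev = D_iv / F = 7.5 / 0.45 = 16.6667 mg

D_rectal = 16.7 mg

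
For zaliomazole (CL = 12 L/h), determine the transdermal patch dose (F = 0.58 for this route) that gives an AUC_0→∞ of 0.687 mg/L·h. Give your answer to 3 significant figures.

Dose = CL × AUC_0→∞ / F
     = 12 × 0.687 / 0.58 = 14.2138 mg

Dose = 14.2 mg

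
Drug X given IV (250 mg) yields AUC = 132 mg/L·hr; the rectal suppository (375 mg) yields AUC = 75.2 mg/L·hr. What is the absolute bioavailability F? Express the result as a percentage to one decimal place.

F = 38.0%

F = (AUC_ev / D_ev) / (AUC_iv / D_iv)
  = (75.2/375) / (132/250)
  = 0.200533 / 0.528 = 0.3798
  = 37.98%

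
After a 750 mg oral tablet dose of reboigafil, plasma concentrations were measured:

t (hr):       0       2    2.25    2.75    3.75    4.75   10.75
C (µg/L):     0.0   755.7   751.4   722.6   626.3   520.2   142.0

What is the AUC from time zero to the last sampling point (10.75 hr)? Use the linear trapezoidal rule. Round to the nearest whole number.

Trapezoidal AUC_0→10.75:
  [0→2]: (0.0+755.7)/2 × 2 = 755.7
  [2→2.25]: (755.7+751.4)/2 × 0.25 = 188.3875
  [2.25→2.75]: (751.4+722.6)/2 × 0.5 = 368.5
  [2.75→3.75]: (722.6+626.3)/2 × 1 = 674.45
  [3.75→4.75]: (626.3+520.2)/2 × 1 = 573.25
  [4.75→10.75]: (520.2+142.0)/2 × 6 = 1986.6
  Sum = 4546.8875 µg/L·hr

AUC = 4547 µg/L·hr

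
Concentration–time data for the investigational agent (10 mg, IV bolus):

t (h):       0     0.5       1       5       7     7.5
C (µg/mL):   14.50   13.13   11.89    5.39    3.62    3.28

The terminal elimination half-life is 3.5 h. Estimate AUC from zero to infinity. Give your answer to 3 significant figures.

AUC = 75.0 µg/mL·h

Trapezoidal AUC_0→7.5:
  [0→0.5]: (14.50+13.13)/2 × 0.5 = 6.9075
  [0.5→1]: (13.13+11.89)/2 × 0.5 = 6.255
  [1→5]: (11.89+5.39)/2 × 4 = 34.56
  [5→7]: (5.39+3.62)/2 × 2 = 9.01
  [7→7.5]: (3.62+3.28)/2 × 0.5 = 1.725
  Sum = 58.4575 µg/mL·h
k_e = ln2 / t½ = 0.693147 / 3.5 = 0.1980 h^-1
Extrapolated tail: C_last / k_e = 3.28 / 0.198 = 16.566
AUC_0→∞ = 58.4575 + 16.566 = 75.0235 µg/mL·h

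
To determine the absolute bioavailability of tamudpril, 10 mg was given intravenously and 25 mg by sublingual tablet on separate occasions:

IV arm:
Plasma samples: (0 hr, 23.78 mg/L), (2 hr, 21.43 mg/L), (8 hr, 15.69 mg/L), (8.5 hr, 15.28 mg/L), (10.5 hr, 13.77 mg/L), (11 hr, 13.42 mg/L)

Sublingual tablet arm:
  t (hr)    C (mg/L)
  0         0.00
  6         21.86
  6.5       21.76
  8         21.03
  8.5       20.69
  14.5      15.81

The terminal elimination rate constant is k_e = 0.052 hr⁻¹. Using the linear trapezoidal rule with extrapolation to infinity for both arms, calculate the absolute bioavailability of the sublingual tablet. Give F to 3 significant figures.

F = 0.465

Trapezoidal AUC_0→11 (IV):
  [0→2]: (23.78+21.43)/2 × 2 = 45.21
  [2→8]: (21.43+15.69)/2 × 6 = 111.36
  [8→8.5]: (15.69+15.28)/2 × 0.5 = 7.7425
  [8.5→10.5]: (15.28+13.77)/2 × 2 = 29.05
  [10.5→11]: (13.77+13.42)/2 × 0.5 = 6.7975
  Sum = 200.16 mg/L·hr
IV tail: 13.42/0.052 = 258.077; AUC_iv,0→∞ = 200.16 + 258.077 = 458.237 mg/L·hr
Trapezoidal AUC_0→14.5 (sublingual tablet):
  [0→6]: (0.00+21.86)/2 × 6 = 65.58
  [6→6.5]: (21.86+21.76)/2 × 0.5 = 10.905
  [6.5→8]: (21.76+21.03)/2 × 1.5 = 32.0925
  [8→8.5]: (21.03+20.69)/2 × 0.5 = 10.43
  [8.5→14.5]: (20.69+15.81)/2 × 6 = 109.5
  Sum = 228.5075 mg/L·hr
sublingual tablet tail: 15.81/0.052 = 304.038; AUC_ev,0→∞ = 228.5075 + 304.038 = 532.5455 mg/L·hr
F = (AUC_ev/D_ev)/(AUC_iv/D_iv) = (532.5455/25)/(458.237/10) = 21.30182/45.8237 = 0.4649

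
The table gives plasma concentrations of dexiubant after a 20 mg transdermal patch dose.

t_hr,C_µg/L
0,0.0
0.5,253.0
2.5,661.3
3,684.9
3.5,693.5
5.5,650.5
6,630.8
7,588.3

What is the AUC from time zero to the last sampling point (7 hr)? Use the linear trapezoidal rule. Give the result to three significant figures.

AUC = 3930 µg/L·hr

Trapezoidal AUC_0→7:
  [0→0.5]: (0.0+253.0)/2 × 0.5 = 63.25
  [0.5→2.5]: (253.0+661.3)/2 × 2 = 914.3
  [2.5→3]: (661.3+684.9)/2 × 0.5 = 336.55
  [3→3.5]: (684.9+693.5)/2 × 0.5 = 344.6
  [3.5→5.5]: (693.5+650.5)/2 × 2 = 1344.0
  [5.5→6]: (650.5+630.8)/2 × 0.5 = 320.325
  [6→7]: (630.8+588.3)/2 × 1 = 609.55
  Sum = 3932.575 µg/L·hr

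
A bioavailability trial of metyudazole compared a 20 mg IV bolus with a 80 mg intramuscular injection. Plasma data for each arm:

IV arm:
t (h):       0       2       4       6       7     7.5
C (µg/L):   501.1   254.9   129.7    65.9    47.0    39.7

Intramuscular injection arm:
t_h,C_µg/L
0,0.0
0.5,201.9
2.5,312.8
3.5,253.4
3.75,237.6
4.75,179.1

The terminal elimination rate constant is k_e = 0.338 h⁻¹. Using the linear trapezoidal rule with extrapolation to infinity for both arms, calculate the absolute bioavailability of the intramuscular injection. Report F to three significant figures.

Trapezoidal AUC_0→7.5 (IV):
  [0→2]: (501.1+254.9)/2 × 2 = 756.0
  [2→4]: (254.9+129.7)/2 × 2 = 384.6
  [4→6]: (129.7+65.9)/2 × 2 = 195.6
  [6→7]: (65.9+47.0)/2 × 1 = 56.45
  [7→7.5]: (47.0+39.7)/2 × 0.5 = 21.675
  Sum = 1414.325 µg/L·h
IV tail: 39.7/0.338 = 117.456; AUC_iv,0→∞ = 1414.325 + 117.456 = 1531.781 µg/L·h
Trapezoidal AUC_0→4.75 (intramuscular injection):
  [0→0.5]: (0.0+201.9)/2 × 0.5 = 50.475
  [0.5→2.5]: (201.9+312.8)/2 × 2 = 514.7
  [2.5→3.5]: (312.8+253.4)/2 × 1 = 283.1
  [3.5→3.75]: (253.4+237.6)/2 × 0.25 = 61.375
  [3.75→4.75]: (237.6+179.1)/2 × 1 = 208.35
  Sum = 1118.0 µg/L·h
intramuscular injection tail: 179.1/0.338 = 529.882; AUC_ev,0→∞ = 1118.0 + 529.882 = 1647.882 µg/L·h
F = (AUC_ev/D_ev)/(AUC_iv/D_iv) = (1647.882/80)/(1531.781/20) = 20.598525/76.58905 = 0.2689

F = 0.269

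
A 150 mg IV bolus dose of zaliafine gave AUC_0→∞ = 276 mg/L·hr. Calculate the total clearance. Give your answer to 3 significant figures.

CL = Dose_iv / AUC_0→∞
   = 150 / 276 = 0.543478 L/hr

CL = 0.543 L/hr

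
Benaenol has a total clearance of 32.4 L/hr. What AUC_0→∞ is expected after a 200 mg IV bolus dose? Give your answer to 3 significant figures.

AUC_0→∞ = Dose_iv / CL
        = 200 / 32.4 = 6.17284 mg/L·hr

AUC = 6.17 mg/L·hr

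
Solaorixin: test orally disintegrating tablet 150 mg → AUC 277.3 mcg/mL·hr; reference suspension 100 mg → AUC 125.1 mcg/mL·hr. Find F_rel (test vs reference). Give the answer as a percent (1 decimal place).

F_rel = (AUC_test/D_test) / (AUC_ref/D_ref)
      = (277.3/150) / (125.1/100)
      = 1.84867 / 1.251 = 1.4778 = 147.78%

F_rel = 147.8%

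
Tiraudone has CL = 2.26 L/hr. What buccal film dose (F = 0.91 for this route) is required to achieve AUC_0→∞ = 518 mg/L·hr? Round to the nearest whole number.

Dose = CL × AUC_0→∞ / F
     = 2.26 × 518 / 0.91 = 1286.46 mg

Dose = 1286 mg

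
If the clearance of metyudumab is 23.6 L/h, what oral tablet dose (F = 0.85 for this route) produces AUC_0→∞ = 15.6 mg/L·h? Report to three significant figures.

Dose = CL × AUC_0→∞ / F
     = 23.6 × 15.6 / 0.85 = 433.129 mg

Dose = 433 mg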